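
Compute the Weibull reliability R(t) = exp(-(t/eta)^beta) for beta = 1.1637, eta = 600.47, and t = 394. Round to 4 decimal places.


beta = 1.1637, eta = 600.47, t = 394
t/eta = 394 / 600.47 = 0.6562
(t/eta)^beta = 0.6562^1.1637 = 0.6124
R(t) = exp(-0.6124)
R(t) = 0.542

0.542


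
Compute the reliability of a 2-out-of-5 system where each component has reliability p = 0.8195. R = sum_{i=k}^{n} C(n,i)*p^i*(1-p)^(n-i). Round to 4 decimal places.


k = 2, n = 5, p = 0.8195
i=2: C(5,2)=10 * 0.8195^2 * 0.1805^3 = 0.0395
i=3: C(5,3)=10 * 0.8195^3 * 0.1805^2 = 0.1793
i=4: C(5,4)=5 * 0.8195^4 * 0.1805^1 = 0.407
i=5: C(5,5)=1 * 0.8195^5 * 0.1805^0 = 0.3696
R = sum of terms = 0.9955

0.9955


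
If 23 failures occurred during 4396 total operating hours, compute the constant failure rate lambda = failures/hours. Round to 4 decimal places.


failures = 23
total_hours = 4396
lambda = 23 / 4396
lambda = 0.0052

0.0052


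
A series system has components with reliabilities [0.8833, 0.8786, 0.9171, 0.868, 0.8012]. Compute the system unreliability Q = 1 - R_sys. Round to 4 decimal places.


Components: [0.8833, 0.8786, 0.9171, 0.868, 0.8012]
After component 1: product = 0.8833
After component 2: product = 0.7761
After component 3: product = 0.7117
After component 4: product = 0.6178
After component 5: product = 0.495
R_sys = 0.495
Q = 1 - 0.495 = 0.505

0.505


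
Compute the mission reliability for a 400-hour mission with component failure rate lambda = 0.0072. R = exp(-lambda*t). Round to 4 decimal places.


lambda = 0.0072
mission_time = 400
lambda * t = 0.0072 * 400 = 2.88
R = exp(-2.88)
R = 0.0561

0.0561


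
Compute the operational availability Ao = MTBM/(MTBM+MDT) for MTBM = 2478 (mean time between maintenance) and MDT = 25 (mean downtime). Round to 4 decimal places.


MTBM = 2478
MDT = 25
MTBM + MDT = 2503
Ao = 2478 / 2503
Ao = 0.99

0.99


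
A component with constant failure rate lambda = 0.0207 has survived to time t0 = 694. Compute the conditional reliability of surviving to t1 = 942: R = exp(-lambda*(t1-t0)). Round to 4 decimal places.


lambda = 0.0207
t0 = 694, t1 = 942
t1 - t0 = 248
lambda * (t1-t0) = 0.0207 * 248 = 5.1336
R = exp(-5.1336)
R = 0.0059

0.0059


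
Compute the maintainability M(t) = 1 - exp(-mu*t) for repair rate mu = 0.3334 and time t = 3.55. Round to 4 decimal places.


mu = 0.3334, t = 3.55
mu * t = 0.3334 * 3.55 = 1.1836
exp(-1.1836) = 0.3062
M(t) = 1 - 0.3062
M(t) = 0.6938

0.6938


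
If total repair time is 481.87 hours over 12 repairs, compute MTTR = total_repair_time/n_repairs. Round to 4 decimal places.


total_repair_time = 481.87
n_repairs = 12
MTTR = 481.87 / 12
MTTR = 40.1558

40.1558


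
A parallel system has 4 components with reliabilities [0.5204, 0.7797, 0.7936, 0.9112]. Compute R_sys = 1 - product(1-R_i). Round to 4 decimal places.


Components: [0.5204, 0.7797, 0.7936, 0.9112]
(1 - 0.5204) = 0.4796, running product = 0.4796
(1 - 0.7797) = 0.2203, running product = 0.1057
(1 - 0.7936) = 0.2064, running product = 0.0218
(1 - 0.9112) = 0.0888, running product = 0.0019
Product of (1-R_i) = 0.0019
R_sys = 1 - 0.0019 = 0.9981

0.9981


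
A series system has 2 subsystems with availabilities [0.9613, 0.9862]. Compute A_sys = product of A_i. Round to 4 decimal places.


Subsystems: [0.9613, 0.9862]
After subsystem 1 (A=0.9613): product = 0.9613
After subsystem 2 (A=0.9862): product = 0.948
A_sys = 0.948

0.948


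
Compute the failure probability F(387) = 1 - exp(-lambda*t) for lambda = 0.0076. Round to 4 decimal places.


lambda = 0.0076, t = 387
lambda * t = 2.9412
exp(-2.9412) = 0.0528
F(t) = 1 - 0.0528
F(t) = 0.9472

0.9472


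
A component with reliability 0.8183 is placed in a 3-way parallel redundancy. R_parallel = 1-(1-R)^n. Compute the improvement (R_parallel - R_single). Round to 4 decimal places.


R_single = 0.8183, n = 3
1 - R_single = 0.1817
(1 - R_single)^n = 0.1817^3 = 0.006
R_parallel = 1 - 0.006 = 0.994
Improvement = 0.994 - 0.8183
Improvement = 0.1757

0.1757


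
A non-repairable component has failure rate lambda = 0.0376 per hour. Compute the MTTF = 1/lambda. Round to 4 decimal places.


lambda = 0.0376
MTTF = 1 / 0.0376
MTTF = 26.5957

26.5957


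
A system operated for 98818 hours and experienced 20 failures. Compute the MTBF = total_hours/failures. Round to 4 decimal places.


total_hours = 98818
failures = 20
MTBF = 98818 / 20
MTBF = 4940.9

4940.9


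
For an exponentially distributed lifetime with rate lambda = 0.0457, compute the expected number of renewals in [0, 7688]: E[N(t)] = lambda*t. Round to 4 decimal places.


lambda = 0.0457
t = 7688
E[N(t)] = lambda * t
E[N(t)] = 0.0457 * 7688
E[N(t)] = 351.3416

351.3416


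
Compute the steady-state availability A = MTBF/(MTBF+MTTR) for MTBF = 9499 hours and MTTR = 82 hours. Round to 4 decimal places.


MTBF = 9499
MTTR = 82
MTBF + MTTR = 9581
A = 9499 / 9581
A = 0.9914

0.9914


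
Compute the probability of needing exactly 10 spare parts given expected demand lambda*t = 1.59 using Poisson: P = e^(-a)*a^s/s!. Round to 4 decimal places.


a = 1.59, s = 10
e^(-a) = e^(-1.59) = 0.2039
a^s = 1.59^10 = 103.2693
s! = 3628800
P = 0.2039 * 103.2693 / 3628800
P = 0.0

0.0


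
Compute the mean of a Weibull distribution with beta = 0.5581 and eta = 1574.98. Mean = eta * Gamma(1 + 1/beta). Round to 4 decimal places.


beta = 0.5581, eta = 1574.98
1/beta = 1.7918
1 + 1/beta = 2.7918
Gamma(2.7918) = 1.665
Mean = 1574.98 * 1.665
Mean = 2622.3266

2622.3266


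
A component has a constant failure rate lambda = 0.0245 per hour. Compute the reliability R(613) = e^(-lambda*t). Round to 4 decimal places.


lambda = 0.0245
t = 613
lambda * t = 15.0185
R(t) = e^(-15.0185)
R(t) = 0.0

0.0


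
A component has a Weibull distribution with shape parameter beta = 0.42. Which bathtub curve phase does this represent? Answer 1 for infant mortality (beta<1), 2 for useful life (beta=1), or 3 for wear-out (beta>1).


beta = 0.42
Compare beta to 1:
beta < 1 => infant mortality (phase 1)
beta = 1 => useful life (phase 2)
beta > 1 => wear-out (phase 3)
Since beta = 0.42, this is infant mortality (decreasing failure rate)
Phase = 1

1


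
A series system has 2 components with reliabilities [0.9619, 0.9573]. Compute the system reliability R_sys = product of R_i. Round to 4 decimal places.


Components: [0.9619, 0.9573]
After component 1 (R=0.9619): product = 0.9619
After component 2 (R=0.9573): product = 0.9208
R_sys = 0.9208

0.9208


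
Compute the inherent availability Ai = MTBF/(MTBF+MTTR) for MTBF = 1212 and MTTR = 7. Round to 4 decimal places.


MTBF = 1212
MTTR = 7
MTBF + MTTR = 1219
Ai = 1212 / 1219
Ai = 0.9943

0.9943


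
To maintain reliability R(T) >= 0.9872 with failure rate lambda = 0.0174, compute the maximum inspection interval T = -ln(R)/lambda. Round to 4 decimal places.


R_target = 0.9872
lambda = 0.0174
-ln(0.9872) = 0.0129
T = 0.0129 / 0.0174
T = 0.7404

0.7404


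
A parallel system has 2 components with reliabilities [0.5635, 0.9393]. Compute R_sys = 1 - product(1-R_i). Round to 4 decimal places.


Components: [0.5635, 0.9393]
(1 - 0.5635) = 0.4365, running product = 0.4365
(1 - 0.9393) = 0.0607, running product = 0.0265
Product of (1-R_i) = 0.0265
R_sys = 1 - 0.0265 = 0.9735

0.9735


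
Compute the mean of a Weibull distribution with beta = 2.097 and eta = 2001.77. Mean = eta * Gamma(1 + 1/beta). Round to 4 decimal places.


beta = 2.097, eta = 2001.77
1/beta = 0.4769
1 + 1/beta = 1.4769
Gamma(1.4769) = 0.8857
Mean = 2001.77 * 0.8857
Mean = 1772.9722

1772.9722


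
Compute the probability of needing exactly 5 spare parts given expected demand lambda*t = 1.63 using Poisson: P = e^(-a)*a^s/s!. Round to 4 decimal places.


a = 1.63, s = 5
e^(-a) = e^(-1.63) = 0.1959
a^s = 1.63^5 = 11.5064
s! = 120
P = 0.1959 * 11.5064 / 120
P = 0.0188

0.0188


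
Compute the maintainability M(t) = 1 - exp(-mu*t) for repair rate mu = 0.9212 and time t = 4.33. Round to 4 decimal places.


mu = 0.9212, t = 4.33
mu * t = 0.9212 * 4.33 = 3.9888
exp(-3.9888) = 0.0185
M(t) = 1 - 0.0185
M(t) = 0.9815

0.9815


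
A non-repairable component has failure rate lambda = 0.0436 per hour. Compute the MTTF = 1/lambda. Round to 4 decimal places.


lambda = 0.0436
MTTF = 1 / 0.0436
MTTF = 22.9358

22.9358


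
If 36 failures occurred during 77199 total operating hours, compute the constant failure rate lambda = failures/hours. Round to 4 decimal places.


failures = 36
total_hours = 77199
lambda = 36 / 77199
lambda = 0.0005

0.0005


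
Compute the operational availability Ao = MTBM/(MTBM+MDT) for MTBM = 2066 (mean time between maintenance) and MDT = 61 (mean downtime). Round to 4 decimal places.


MTBM = 2066
MDT = 61
MTBM + MDT = 2127
Ao = 2066 / 2127
Ao = 0.9713

0.9713


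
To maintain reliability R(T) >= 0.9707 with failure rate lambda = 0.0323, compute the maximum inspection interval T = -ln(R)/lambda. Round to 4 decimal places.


R_target = 0.9707
lambda = 0.0323
-ln(0.9707) = 0.0297
T = 0.0297 / 0.0323
T = 0.9207

0.9207


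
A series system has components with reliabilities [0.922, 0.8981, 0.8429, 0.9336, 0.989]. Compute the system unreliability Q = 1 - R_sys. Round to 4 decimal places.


Components: [0.922, 0.8981, 0.8429, 0.9336, 0.989]
After component 1: product = 0.922
After component 2: product = 0.828
After component 3: product = 0.698
After component 4: product = 0.6516
After component 5: product = 0.6444
R_sys = 0.6444
Q = 1 - 0.6444 = 0.3556

0.3556


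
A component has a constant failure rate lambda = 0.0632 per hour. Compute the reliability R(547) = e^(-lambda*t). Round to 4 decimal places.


lambda = 0.0632
t = 547
lambda * t = 34.5704
R(t) = e^(-34.5704)
R(t) = 0.0

0.0


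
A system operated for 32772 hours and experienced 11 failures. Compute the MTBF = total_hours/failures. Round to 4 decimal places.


total_hours = 32772
failures = 11
MTBF = 32772 / 11
MTBF = 2979.2727

2979.2727


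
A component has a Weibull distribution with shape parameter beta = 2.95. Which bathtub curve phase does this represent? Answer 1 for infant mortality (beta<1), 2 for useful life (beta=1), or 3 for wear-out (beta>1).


beta = 2.95
Compare beta to 1:
beta < 1 => infant mortality (phase 1)
beta = 1 => useful life (phase 2)
beta > 1 => wear-out (phase 3)
Since beta = 2.95, this is wear-out (increasing failure rate)
Phase = 3

3


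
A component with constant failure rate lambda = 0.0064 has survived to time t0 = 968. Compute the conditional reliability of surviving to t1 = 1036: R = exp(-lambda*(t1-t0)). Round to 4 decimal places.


lambda = 0.0064
t0 = 968, t1 = 1036
t1 - t0 = 68
lambda * (t1-t0) = 0.0064 * 68 = 0.4352
R = exp(-0.4352)
R = 0.6471

0.6471


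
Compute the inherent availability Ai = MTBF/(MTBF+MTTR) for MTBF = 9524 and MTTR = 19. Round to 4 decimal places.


MTBF = 9524
MTTR = 19
MTBF + MTTR = 9543
Ai = 9524 / 9543
Ai = 0.998

0.998


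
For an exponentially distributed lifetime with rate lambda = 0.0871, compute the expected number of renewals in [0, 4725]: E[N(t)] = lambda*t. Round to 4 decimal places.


lambda = 0.0871
t = 4725
E[N(t)] = lambda * t
E[N(t)] = 0.0871 * 4725
E[N(t)] = 411.5475

411.5475


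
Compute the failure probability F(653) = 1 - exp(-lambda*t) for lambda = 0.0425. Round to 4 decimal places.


lambda = 0.0425, t = 653
lambda * t = 27.7525
exp(-27.7525) = 0.0
F(t) = 1 - 0.0
F(t) = 1.0

1.0


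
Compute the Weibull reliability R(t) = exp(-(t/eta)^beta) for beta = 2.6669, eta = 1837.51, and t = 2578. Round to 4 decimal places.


beta = 2.6669, eta = 1837.51, t = 2578
t/eta = 2578 / 1837.51 = 1.403
(t/eta)^beta = 1.403^2.6669 = 2.467
R(t) = exp(-2.467)
R(t) = 0.0848

0.0848


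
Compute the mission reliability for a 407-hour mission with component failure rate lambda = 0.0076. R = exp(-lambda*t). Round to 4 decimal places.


lambda = 0.0076
mission_time = 407
lambda * t = 0.0076 * 407 = 3.0932
R = exp(-3.0932)
R = 0.0454

0.0454


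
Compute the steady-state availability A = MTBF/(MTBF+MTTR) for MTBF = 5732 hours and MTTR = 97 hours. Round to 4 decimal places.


MTBF = 5732
MTTR = 97
MTBF + MTTR = 5829
A = 5732 / 5829
A = 0.9834

0.9834


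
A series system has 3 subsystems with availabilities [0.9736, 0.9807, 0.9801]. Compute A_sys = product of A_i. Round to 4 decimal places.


Subsystems: [0.9736, 0.9807, 0.9801]
After subsystem 1 (A=0.9736): product = 0.9736
After subsystem 2 (A=0.9807): product = 0.9548
After subsystem 3 (A=0.9801): product = 0.9358
A_sys = 0.9358

0.9358


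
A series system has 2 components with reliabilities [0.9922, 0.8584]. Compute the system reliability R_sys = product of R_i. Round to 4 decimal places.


Components: [0.9922, 0.8584]
After component 1 (R=0.9922): product = 0.9922
After component 2 (R=0.8584): product = 0.8517
R_sys = 0.8517

0.8517


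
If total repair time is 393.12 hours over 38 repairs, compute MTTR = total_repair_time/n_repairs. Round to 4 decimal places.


total_repair_time = 393.12
n_repairs = 38
MTTR = 393.12 / 38
MTTR = 10.3453

10.3453


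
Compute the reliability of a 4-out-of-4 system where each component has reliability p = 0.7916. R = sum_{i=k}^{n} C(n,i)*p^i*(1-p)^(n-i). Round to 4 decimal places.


k = 4, n = 4, p = 0.7916
i=4: C(4,4)=1 * 0.7916^4 * 0.2084^0 = 0.3927
R = sum of terms = 0.3927

0.3927


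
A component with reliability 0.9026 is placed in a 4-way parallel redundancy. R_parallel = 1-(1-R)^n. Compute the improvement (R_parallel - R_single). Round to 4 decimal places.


R_single = 0.9026, n = 4
1 - R_single = 0.0974
(1 - R_single)^n = 0.0974^4 = 0.0001
R_parallel = 1 - 0.0001 = 0.9999
Improvement = 0.9999 - 0.9026
Improvement = 0.0973

0.0973


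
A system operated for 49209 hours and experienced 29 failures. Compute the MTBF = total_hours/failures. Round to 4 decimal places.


total_hours = 49209
failures = 29
MTBF = 49209 / 29
MTBF = 1696.8621

1696.8621


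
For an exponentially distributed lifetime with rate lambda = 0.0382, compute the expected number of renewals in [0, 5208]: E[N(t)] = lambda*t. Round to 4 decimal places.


lambda = 0.0382
t = 5208
E[N(t)] = lambda * t
E[N(t)] = 0.0382 * 5208
E[N(t)] = 198.9456

198.9456


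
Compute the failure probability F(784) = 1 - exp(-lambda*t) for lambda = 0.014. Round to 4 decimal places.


lambda = 0.014, t = 784
lambda * t = 10.976
exp(-10.976) = 0.0
F(t) = 1 - 0.0
F(t) = 1.0

1.0


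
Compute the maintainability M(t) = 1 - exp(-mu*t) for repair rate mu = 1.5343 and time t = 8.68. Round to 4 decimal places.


mu = 1.5343, t = 8.68
mu * t = 1.5343 * 8.68 = 13.3177
exp(-13.3177) = 0.0
M(t) = 1 - 0.0
M(t) = 1.0

1.0


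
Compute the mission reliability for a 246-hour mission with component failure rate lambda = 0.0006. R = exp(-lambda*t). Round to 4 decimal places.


lambda = 0.0006
mission_time = 246
lambda * t = 0.0006 * 246 = 0.1476
R = exp(-0.1476)
R = 0.8628

0.8628


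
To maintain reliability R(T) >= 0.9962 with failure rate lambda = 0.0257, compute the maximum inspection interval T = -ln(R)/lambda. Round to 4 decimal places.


R_target = 0.9962
lambda = 0.0257
-ln(0.9962) = 0.0038
T = 0.0038 / 0.0257
T = 0.1481

0.1481


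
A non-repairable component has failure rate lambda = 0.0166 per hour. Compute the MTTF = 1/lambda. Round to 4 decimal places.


lambda = 0.0166
MTTF = 1 / 0.0166
MTTF = 60.241

60.241


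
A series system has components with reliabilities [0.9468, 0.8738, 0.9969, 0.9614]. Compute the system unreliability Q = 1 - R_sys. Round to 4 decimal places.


Components: [0.9468, 0.8738, 0.9969, 0.9614]
After component 1: product = 0.9468
After component 2: product = 0.8273
After component 3: product = 0.8247
After component 4: product = 0.7929
R_sys = 0.7929
Q = 1 - 0.7929 = 0.2071

0.2071


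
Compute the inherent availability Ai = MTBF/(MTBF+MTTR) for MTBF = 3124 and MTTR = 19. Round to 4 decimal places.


MTBF = 3124
MTTR = 19
MTBF + MTTR = 3143
Ai = 3124 / 3143
Ai = 0.994

0.994


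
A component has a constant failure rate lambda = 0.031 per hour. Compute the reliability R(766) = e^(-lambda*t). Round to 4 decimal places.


lambda = 0.031
t = 766
lambda * t = 23.746
R(t) = e^(-23.746)
R(t) = 0.0

0.0


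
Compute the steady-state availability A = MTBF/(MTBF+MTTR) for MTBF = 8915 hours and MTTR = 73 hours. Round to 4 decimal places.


MTBF = 8915
MTTR = 73
MTBF + MTTR = 8988
A = 8915 / 8988
A = 0.9919

0.9919


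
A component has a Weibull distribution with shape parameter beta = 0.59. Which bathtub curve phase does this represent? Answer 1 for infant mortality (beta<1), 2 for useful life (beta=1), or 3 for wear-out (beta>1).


beta = 0.59
Compare beta to 1:
beta < 1 => infant mortality (phase 1)
beta = 1 => useful life (phase 2)
beta > 1 => wear-out (phase 3)
Since beta = 0.59, this is infant mortality (decreasing failure rate)
Phase = 1

1


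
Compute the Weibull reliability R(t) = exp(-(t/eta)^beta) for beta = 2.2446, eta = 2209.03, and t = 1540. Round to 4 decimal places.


beta = 2.2446, eta = 2209.03, t = 1540
t/eta = 1540 / 2209.03 = 0.6971
(t/eta)^beta = 0.6971^2.2446 = 0.445
R(t) = exp(-0.445)
R(t) = 0.6409

0.6409


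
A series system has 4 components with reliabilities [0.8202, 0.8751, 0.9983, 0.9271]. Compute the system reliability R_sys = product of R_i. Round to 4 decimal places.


Components: [0.8202, 0.8751, 0.9983, 0.9271]
After component 1 (R=0.8202): product = 0.8202
After component 2 (R=0.8751): product = 0.7178
After component 3 (R=0.9983): product = 0.7165
After component 4 (R=0.9271): product = 0.6643
R_sys = 0.6643

0.6643


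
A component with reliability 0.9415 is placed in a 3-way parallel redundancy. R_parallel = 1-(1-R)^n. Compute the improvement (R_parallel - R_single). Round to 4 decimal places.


R_single = 0.9415, n = 3
1 - R_single = 0.0585
(1 - R_single)^n = 0.0585^3 = 0.0002
R_parallel = 1 - 0.0002 = 0.9998
Improvement = 0.9998 - 0.9415
Improvement = 0.0583

0.0583


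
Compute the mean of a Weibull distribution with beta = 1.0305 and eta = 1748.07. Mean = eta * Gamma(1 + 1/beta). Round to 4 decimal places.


beta = 1.0305, eta = 1748.07
1/beta = 0.9704
1 + 1/beta = 1.9704
Gamma(1.9704) = 0.9878
Mean = 1748.07 * 0.9878
Mean = 1726.823

1726.823


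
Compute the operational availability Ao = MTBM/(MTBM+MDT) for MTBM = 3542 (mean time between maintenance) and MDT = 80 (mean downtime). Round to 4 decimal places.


MTBM = 3542
MDT = 80
MTBM + MDT = 3622
Ao = 3542 / 3622
Ao = 0.9779

0.9779


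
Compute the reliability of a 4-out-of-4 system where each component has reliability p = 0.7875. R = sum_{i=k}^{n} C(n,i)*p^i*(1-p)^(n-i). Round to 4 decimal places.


k = 4, n = 4, p = 0.7875
i=4: C(4,4)=1 * 0.7875^4 * 0.2125^0 = 0.3846
R = sum of terms = 0.3846

0.3846


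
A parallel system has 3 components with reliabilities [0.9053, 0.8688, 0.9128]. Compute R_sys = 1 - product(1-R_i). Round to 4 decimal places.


Components: [0.9053, 0.8688, 0.9128]
(1 - 0.9053) = 0.0947, running product = 0.0947
(1 - 0.8688) = 0.1312, running product = 0.0124
(1 - 0.9128) = 0.0872, running product = 0.0011
Product of (1-R_i) = 0.0011
R_sys = 1 - 0.0011 = 0.9989

0.9989


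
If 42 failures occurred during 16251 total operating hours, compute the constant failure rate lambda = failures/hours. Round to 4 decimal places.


failures = 42
total_hours = 16251
lambda = 42 / 16251
lambda = 0.0026

0.0026


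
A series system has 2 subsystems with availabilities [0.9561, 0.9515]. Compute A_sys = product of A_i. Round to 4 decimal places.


Subsystems: [0.9561, 0.9515]
After subsystem 1 (A=0.9561): product = 0.9561
After subsystem 2 (A=0.9515): product = 0.9097
A_sys = 0.9097

0.9097


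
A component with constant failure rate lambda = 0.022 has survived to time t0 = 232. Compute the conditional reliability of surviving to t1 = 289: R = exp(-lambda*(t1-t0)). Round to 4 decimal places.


lambda = 0.022
t0 = 232, t1 = 289
t1 - t0 = 57
lambda * (t1-t0) = 0.022 * 57 = 1.254
R = exp(-1.254)
R = 0.2854

0.2854


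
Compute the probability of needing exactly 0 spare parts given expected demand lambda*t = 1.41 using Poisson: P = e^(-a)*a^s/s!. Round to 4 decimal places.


a = 1.41, s = 0
e^(-a) = e^(-1.41) = 0.2441
a^s = 1.41^0 = 1.0
s! = 1
P = 0.2441 * 1.0 / 1
P = 0.2441

0.2441


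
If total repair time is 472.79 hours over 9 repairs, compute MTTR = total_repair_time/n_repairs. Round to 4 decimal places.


total_repair_time = 472.79
n_repairs = 9
MTTR = 472.79 / 9
MTTR = 52.5322

52.5322


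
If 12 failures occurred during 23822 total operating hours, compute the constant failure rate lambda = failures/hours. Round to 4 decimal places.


failures = 12
total_hours = 23822
lambda = 12 / 23822
lambda = 0.0005

0.0005


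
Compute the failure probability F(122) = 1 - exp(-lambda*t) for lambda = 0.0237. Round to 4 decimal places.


lambda = 0.0237, t = 122
lambda * t = 2.8914
exp(-2.8914) = 0.0555
F(t) = 1 - 0.0555
F(t) = 0.9445

0.9445


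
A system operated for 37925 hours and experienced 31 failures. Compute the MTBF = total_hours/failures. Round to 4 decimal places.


total_hours = 37925
failures = 31
MTBF = 37925 / 31
MTBF = 1223.3871

1223.3871


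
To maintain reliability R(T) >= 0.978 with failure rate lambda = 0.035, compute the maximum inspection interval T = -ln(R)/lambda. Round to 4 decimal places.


R_target = 0.978
lambda = 0.035
-ln(0.978) = 0.0222
T = 0.0222 / 0.035
T = 0.6356

0.6356


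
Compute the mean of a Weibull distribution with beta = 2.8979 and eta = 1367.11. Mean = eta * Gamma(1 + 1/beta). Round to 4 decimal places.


beta = 2.8979, eta = 1367.11
1/beta = 0.3451
1 + 1/beta = 1.3451
Gamma(1.3451) = 0.8917
Mean = 1367.11 * 0.8917
Mean = 1219.0014

1219.0014


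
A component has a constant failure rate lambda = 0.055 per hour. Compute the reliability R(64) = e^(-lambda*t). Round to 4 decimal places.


lambda = 0.055
t = 64
lambda * t = 3.52
R(t) = e^(-3.52)
R(t) = 0.0296

0.0296


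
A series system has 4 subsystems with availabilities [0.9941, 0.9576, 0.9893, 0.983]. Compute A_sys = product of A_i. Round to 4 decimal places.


Subsystems: [0.9941, 0.9576, 0.9893, 0.983]
After subsystem 1 (A=0.9941): product = 0.9941
After subsystem 2 (A=0.9576): product = 0.952
After subsystem 3 (A=0.9893): product = 0.9418
After subsystem 4 (A=0.983): product = 0.9258
A_sys = 0.9258

0.9258


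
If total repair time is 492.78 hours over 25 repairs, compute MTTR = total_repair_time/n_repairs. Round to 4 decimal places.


total_repair_time = 492.78
n_repairs = 25
MTTR = 492.78 / 25
MTTR = 19.7112

19.7112


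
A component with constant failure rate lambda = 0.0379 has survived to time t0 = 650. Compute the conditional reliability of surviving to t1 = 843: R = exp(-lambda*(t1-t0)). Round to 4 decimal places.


lambda = 0.0379
t0 = 650, t1 = 843
t1 - t0 = 193
lambda * (t1-t0) = 0.0379 * 193 = 7.3147
R = exp(-7.3147)
R = 0.0007

0.0007


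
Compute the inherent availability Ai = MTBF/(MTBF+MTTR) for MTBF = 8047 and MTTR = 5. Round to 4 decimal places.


MTBF = 8047
MTTR = 5
MTBF + MTTR = 8052
Ai = 8047 / 8052
Ai = 0.9994

0.9994


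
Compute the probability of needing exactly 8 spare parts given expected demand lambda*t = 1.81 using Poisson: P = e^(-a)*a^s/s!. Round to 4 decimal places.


a = 1.81, s = 8
e^(-a) = e^(-1.81) = 0.1637
a^s = 1.81^8 = 115.1937
s! = 40320
P = 0.1637 * 115.1937 / 40320
P = 0.0005

0.0005


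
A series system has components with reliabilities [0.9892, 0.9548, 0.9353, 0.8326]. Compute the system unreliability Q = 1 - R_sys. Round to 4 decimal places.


Components: [0.9892, 0.9548, 0.9353, 0.8326]
After component 1: product = 0.9892
After component 2: product = 0.9445
After component 3: product = 0.8834
After component 4: product = 0.7355
R_sys = 0.7355
Q = 1 - 0.7355 = 0.2645

0.2645


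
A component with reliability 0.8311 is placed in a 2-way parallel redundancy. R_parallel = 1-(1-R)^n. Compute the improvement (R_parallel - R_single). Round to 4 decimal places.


R_single = 0.8311, n = 2
1 - R_single = 0.1689
(1 - R_single)^n = 0.1689^2 = 0.0285
R_parallel = 1 - 0.0285 = 0.9715
Improvement = 0.9715 - 0.8311
Improvement = 0.1404

0.1404


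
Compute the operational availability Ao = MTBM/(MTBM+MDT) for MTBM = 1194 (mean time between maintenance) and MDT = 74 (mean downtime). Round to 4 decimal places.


MTBM = 1194
MDT = 74
MTBM + MDT = 1268
Ao = 1194 / 1268
Ao = 0.9416

0.9416


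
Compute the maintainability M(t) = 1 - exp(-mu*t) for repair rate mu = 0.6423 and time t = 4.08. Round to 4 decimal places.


mu = 0.6423, t = 4.08
mu * t = 0.6423 * 4.08 = 2.6206
exp(-2.6206) = 0.0728
M(t) = 1 - 0.0728
M(t) = 0.9272

0.9272


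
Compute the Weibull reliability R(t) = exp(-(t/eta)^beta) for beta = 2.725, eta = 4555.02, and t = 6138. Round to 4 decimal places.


beta = 2.725, eta = 4555.02, t = 6138
t/eta = 6138 / 4555.02 = 1.3475
(t/eta)^beta = 1.3475^2.725 = 2.2542
R(t) = exp(-2.2542)
R(t) = 0.105

0.105


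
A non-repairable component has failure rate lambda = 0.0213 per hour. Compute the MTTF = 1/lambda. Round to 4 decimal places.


lambda = 0.0213
MTTF = 1 / 0.0213
MTTF = 46.9484

46.9484


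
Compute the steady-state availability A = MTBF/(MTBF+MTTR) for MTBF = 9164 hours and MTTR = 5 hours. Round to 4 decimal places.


MTBF = 9164
MTTR = 5
MTBF + MTTR = 9169
A = 9164 / 9169
A = 0.9995

0.9995


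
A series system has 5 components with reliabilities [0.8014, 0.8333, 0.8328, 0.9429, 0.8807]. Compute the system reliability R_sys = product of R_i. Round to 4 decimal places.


Components: [0.8014, 0.8333, 0.8328, 0.9429, 0.8807]
After component 1 (R=0.8014): product = 0.8014
After component 2 (R=0.8333): product = 0.6678
After component 3 (R=0.8328): product = 0.5561
After component 4 (R=0.9429): product = 0.5244
After component 5 (R=0.8807): product = 0.4618
R_sys = 0.4618

0.4618


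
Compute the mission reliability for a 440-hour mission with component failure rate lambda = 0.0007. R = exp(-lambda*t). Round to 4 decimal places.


lambda = 0.0007
mission_time = 440
lambda * t = 0.0007 * 440 = 0.308
R = exp(-0.308)
R = 0.7349

0.7349


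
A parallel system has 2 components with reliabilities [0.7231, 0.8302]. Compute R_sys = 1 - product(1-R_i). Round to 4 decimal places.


Components: [0.7231, 0.8302]
(1 - 0.7231) = 0.2769, running product = 0.2769
(1 - 0.8302) = 0.1698, running product = 0.047
Product of (1-R_i) = 0.047
R_sys = 1 - 0.047 = 0.953

0.953


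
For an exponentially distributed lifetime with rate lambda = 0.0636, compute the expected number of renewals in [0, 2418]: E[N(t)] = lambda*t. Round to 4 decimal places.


lambda = 0.0636
t = 2418
E[N(t)] = lambda * t
E[N(t)] = 0.0636 * 2418
E[N(t)] = 153.7848

153.7848


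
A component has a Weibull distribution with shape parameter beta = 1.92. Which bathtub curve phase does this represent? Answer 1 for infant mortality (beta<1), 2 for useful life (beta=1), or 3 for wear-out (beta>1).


beta = 1.92
Compare beta to 1:
beta < 1 => infant mortality (phase 1)
beta = 1 => useful life (phase 2)
beta > 1 => wear-out (phase 3)
Since beta = 1.92, this is wear-out (increasing failure rate)
Phase = 3

3


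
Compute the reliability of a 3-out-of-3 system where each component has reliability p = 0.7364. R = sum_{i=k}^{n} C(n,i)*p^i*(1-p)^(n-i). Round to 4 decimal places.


k = 3, n = 3, p = 0.7364
i=3: C(3,3)=1 * 0.7364^3 * 0.2636^0 = 0.3993
R = sum of terms = 0.3993

0.3993


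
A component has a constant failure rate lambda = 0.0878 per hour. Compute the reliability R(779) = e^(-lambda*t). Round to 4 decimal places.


lambda = 0.0878
t = 779
lambda * t = 68.3962
R(t) = e^(-68.3962)
R(t) = 0.0

0.0


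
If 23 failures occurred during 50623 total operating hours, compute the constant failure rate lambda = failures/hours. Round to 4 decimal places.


failures = 23
total_hours = 50623
lambda = 23 / 50623
lambda = 0.0005

0.0005


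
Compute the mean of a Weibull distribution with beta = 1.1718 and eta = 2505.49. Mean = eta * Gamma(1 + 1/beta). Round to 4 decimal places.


beta = 1.1718, eta = 2505.49
1/beta = 0.8534
1 + 1/beta = 1.8534
Gamma(1.8534) = 0.9466
Mean = 2505.49 * 0.9466
Mean = 2371.8086

2371.8086


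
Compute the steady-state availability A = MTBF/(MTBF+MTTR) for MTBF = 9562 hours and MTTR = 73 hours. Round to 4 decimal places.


MTBF = 9562
MTTR = 73
MTBF + MTTR = 9635
A = 9562 / 9635
A = 0.9924

0.9924


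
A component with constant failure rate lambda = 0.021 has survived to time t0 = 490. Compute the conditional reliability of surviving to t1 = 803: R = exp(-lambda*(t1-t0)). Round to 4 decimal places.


lambda = 0.021
t0 = 490, t1 = 803
t1 - t0 = 313
lambda * (t1-t0) = 0.021 * 313 = 6.573
R = exp(-6.573)
R = 0.0014

0.0014


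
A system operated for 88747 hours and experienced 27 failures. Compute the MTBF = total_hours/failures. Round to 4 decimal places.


total_hours = 88747
failures = 27
MTBF = 88747 / 27
MTBF = 3286.9259

3286.9259


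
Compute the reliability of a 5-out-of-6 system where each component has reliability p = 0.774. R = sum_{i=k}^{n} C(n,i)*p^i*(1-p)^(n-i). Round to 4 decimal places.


k = 5, n = 6, p = 0.774
i=5: C(6,5)=6 * 0.774^5 * 0.226^1 = 0.3767
i=6: C(6,6)=1 * 0.774^6 * 0.226^0 = 0.215
R = sum of terms = 0.5917

0.5917


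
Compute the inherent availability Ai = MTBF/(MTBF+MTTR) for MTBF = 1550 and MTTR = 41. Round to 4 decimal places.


MTBF = 1550
MTTR = 41
MTBF + MTTR = 1591
Ai = 1550 / 1591
Ai = 0.9742

0.9742


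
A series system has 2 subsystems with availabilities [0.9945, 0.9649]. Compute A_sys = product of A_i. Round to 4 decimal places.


Subsystems: [0.9945, 0.9649]
After subsystem 1 (A=0.9945): product = 0.9945
After subsystem 2 (A=0.9649): product = 0.9596
A_sys = 0.9596

0.9596


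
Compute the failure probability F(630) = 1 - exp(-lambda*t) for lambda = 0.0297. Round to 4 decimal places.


lambda = 0.0297, t = 630
lambda * t = 18.711
exp(-18.711) = 0.0
F(t) = 1 - 0.0
F(t) = 1.0

1.0


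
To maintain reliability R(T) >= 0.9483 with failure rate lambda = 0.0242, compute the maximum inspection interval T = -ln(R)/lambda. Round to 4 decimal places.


R_target = 0.9483
lambda = 0.0242
-ln(0.9483) = 0.0531
T = 0.0531 / 0.0242
T = 2.1936

2.1936


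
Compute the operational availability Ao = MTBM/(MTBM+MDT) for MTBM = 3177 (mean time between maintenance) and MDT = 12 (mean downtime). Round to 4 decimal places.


MTBM = 3177
MDT = 12
MTBM + MDT = 3189
Ao = 3177 / 3189
Ao = 0.9962

0.9962


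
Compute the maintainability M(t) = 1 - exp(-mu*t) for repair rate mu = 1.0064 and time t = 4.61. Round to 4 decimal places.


mu = 1.0064, t = 4.61
mu * t = 1.0064 * 4.61 = 4.6395
exp(-4.6395) = 0.0097
M(t) = 1 - 0.0097
M(t) = 0.9903

0.9903


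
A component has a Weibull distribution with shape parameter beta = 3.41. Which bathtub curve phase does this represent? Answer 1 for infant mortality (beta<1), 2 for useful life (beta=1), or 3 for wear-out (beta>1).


beta = 3.41
Compare beta to 1:
beta < 1 => infant mortality (phase 1)
beta = 1 => useful life (phase 2)
beta > 1 => wear-out (phase 3)
Since beta = 3.41, this is wear-out (increasing failure rate)
Phase = 3

3


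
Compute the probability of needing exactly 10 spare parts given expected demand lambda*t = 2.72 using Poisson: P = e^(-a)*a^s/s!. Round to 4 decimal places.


a = 2.72, s = 10
e^(-a) = e^(-2.72) = 0.0659
a^s = 2.72^10 = 22166.0874
s! = 3628800
P = 0.0659 * 22166.0874 / 3628800
P = 0.0004

0.0004


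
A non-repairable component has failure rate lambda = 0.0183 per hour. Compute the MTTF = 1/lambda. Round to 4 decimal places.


lambda = 0.0183
MTTF = 1 / 0.0183
MTTF = 54.6448

54.6448


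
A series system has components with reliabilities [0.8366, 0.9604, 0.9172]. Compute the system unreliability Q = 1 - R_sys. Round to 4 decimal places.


Components: [0.8366, 0.9604, 0.9172]
After component 1: product = 0.8366
After component 2: product = 0.8035
After component 3: product = 0.7369
R_sys = 0.7369
Q = 1 - 0.7369 = 0.2631

0.2631


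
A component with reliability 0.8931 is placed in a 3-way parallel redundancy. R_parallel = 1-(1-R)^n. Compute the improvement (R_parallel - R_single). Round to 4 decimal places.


R_single = 0.8931, n = 3
1 - R_single = 0.1069
(1 - R_single)^n = 0.1069^3 = 0.0012
R_parallel = 1 - 0.0012 = 0.9988
Improvement = 0.9988 - 0.8931
Improvement = 0.1057

0.1057


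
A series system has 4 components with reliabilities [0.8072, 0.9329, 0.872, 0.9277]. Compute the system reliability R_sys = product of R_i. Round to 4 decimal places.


Components: [0.8072, 0.9329, 0.872, 0.9277]
After component 1 (R=0.8072): product = 0.8072
After component 2 (R=0.9329): product = 0.753
After component 3 (R=0.872): product = 0.6566
After component 4 (R=0.9277): product = 0.6092
R_sys = 0.6092

0.6092


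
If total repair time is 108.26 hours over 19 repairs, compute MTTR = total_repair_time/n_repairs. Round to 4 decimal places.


total_repair_time = 108.26
n_repairs = 19
MTTR = 108.26 / 19
MTTR = 5.6979

5.6979


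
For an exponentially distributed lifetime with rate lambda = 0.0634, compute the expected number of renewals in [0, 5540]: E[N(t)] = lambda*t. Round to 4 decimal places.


lambda = 0.0634
t = 5540
E[N(t)] = lambda * t
E[N(t)] = 0.0634 * 5540
E[N(t)] = 351.236

351.236


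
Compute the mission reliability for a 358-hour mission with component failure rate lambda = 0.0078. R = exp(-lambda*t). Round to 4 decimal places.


lambda = 0.0078
mission_time = 358
lambda * t = 0.0078 * 358 = 2.7924
R = exp(-2.7924)
R = 0.0613

0.0613


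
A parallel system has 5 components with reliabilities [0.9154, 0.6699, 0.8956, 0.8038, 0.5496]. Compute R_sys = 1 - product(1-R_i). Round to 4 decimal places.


Components: [0.9154, 0.6699, 0.8956, 0.8038, 0.5496]
(1 - 0.9154) = 0.0846, running product = 0.0846
(1 - 0.6699) = 0.3301, running product = 0.0279
(1 - 0.8956) = 0.1044, running product = 0.0029
(1 - 0.8038) = 0.1962, running product = 0.0006
(1 - 0.5496) = 0.4504, running product = 0.0003
Product of (1-R_i) = 0.0003
R_sys = 1 - 0.0003 = 0.9997

0.9997


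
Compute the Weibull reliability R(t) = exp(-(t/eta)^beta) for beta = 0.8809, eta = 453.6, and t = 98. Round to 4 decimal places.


beta = 0.8809, eta = 453.6, t = 98
t/eta = 98 / 453.6 = 0.216
(t/eta)^beta = 0.216^0.8809 = 0.2593
R(t) = exp(-0.2593)
R(t) = 0.7716

0.7716


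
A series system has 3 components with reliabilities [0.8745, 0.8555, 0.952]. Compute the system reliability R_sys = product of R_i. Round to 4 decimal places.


Components: [0.8745, 0.8555, 0.952]
After component 1 (R=0.8745): product = 0.8745
After component 2 (R=0.8555): product = 0.7481
After component 3 (R=0.952): product = 0.7122
R_sys = 0.7122

0.7122


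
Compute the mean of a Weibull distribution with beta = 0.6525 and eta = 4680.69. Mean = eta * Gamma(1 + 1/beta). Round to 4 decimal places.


beta = 0.6525, eta = 4680.69
1/beta = 1.5326
1 + 1/beta = 2.5326
Gamma(2.5326) = 1.3605
Mean = 4680.69 * 1.3605
Mean = 6368.0088

6368.0088


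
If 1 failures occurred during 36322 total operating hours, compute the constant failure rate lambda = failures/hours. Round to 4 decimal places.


failures = 1
total_hours = 36322
lambda = 1 / 36322
lambda = 0.0

0.0


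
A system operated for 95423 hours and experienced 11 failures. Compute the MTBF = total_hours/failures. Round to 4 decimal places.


total_hours = 95423
failures = 11
MTBF = 95423 / 11
MTBF = 8674.8182

8674.8182


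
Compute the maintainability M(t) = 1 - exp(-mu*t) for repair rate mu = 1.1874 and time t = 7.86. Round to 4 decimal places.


mu = 1.1874, t = 7.86
mu * t = 1.1874 * 7.86 = 9.333
exp(-9.333) = 0.0001
M(t) = 1 - 0.0001
M(t) = 0.9999

0.9999


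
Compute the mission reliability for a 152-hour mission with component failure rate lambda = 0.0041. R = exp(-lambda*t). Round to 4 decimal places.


lambda = 0.0041
mission_time = 152
lambda * t = 0.0041 * 152 = 0.6232
R = exp(-0.6232)
R = 0.5362

0.5362


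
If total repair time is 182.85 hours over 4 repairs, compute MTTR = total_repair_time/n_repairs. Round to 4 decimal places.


total_repair_time = 182.85
n_repairs = 4
MTTR = 182.85 / 4
MTTR = 45.7125

45.7125


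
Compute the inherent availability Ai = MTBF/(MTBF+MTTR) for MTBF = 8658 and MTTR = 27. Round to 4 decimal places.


MTBF = 8658
MTTR = 27
MTBF + MTTR = 8685
Ai = 8658 / 8685
Ai = 0.9969

0.9969


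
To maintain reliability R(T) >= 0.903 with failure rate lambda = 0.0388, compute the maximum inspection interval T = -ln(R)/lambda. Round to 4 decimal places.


R_target = 0.903
lambda = 0.0388
-ln(0.903) = 0.102
T = 0.102 / 0.0388
T = 2.6297

2.6297


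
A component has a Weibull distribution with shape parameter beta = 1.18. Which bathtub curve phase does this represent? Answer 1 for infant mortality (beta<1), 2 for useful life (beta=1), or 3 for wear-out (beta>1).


beta = 1.18
Compare beta to 1:
beta < 1 => infant mortality (phase 1)
beta = 1 => useful life (phase 2)
beta > 1 => wear-out (phase 3)
Since beta = 1.18, this is wear-out (increasing failure rate)
Phase = 3

3


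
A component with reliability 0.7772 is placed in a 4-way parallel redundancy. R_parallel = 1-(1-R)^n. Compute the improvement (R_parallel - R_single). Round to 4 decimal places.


R_single = 0.7772, n = 4
1 - R_single = 0.2228
(1 - R_single)^n = 0.2228^4 = 0.0025
R_parallel = 1 - 0.0025 = 0.9975
Improvement = 0.9975 - 0.7772
Improvement = 0.2203

0.2203


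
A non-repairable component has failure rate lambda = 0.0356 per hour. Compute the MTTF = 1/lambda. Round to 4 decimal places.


lambda = 0.0356
MTTF = 1 / 0.0356
MTTF = 28.0899

28.0899


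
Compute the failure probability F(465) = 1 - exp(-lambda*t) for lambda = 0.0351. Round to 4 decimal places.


lambda = 0.0351, t = 465
lambda * t = 16.3215
exp(-16.3215) = 0.0
F(t) = 1 - 0.0
F(t) = 1.0

1.0


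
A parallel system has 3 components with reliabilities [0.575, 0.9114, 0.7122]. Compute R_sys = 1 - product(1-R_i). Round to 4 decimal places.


Components: [0.575, 0.9114, 0.7122]
(1 - 0.575) = 0.425, running product = 0.425
(1 - 0.9114) = 0.0886, running product = 0.0377
(1 - 0.7122) = 0.2878, running product = 0.0108
Product of (1-R_i) = 0.0108
R_sys = 1 - 0.0108 = 0.9892

0.9892


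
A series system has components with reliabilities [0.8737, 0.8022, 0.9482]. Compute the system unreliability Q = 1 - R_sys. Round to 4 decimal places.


Components: [0.8737, 0.8022, 0.9482]
After component 1: product = 0.8737
After component 2: product = 0.7009
After component 3: product = 0.6646
R_sys = 0.6646
Q = 1 - 0.6646 = 0.3354

0.3354


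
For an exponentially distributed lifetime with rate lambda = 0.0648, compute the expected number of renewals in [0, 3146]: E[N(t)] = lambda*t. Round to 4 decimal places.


lambda = 0.0648
t = 3146
E[N(t)] = lambda * t
E[N(t)] = 0.0648 * 3146
E[N(t)] = 203.8608

203.8608


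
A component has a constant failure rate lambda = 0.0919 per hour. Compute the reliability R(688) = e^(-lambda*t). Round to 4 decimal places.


lambda = 0.0919
t = 688
lambda * t = 63.2272
R(t) = e^(-63.2272)
R(t) = 0.0

0.0


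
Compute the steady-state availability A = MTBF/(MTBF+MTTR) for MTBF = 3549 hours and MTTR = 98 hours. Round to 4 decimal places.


MTBF = 3549
MTTR = 98
MTBF + MTTR = 3647
A = 3549 / 3647
A = 0.9731

0.9731


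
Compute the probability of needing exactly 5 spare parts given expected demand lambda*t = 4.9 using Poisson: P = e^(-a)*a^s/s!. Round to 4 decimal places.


a = 4.9, s = 5
e^(-a) = e^(-4.9) = 0.0074
a^s = 4.9^5 = 2824.7525
s! = 120
P = 0.0074 * 2824.7525 / 120
P = 0.1753

0.1753
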